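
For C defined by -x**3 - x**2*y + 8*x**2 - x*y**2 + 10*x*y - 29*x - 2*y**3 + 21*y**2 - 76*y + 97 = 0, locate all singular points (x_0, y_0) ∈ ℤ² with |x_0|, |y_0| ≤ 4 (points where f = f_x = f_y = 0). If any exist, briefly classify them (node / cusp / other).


Singular points: {(2, 3)}; classification: node.

Compute partial derivatives:
  f_x = -3*x**2 - 2*x*y + 16*x - y**2 + 10*y - 29.
  f_y = -x**2 - 2*x*y + 10*x - 6*y**2 + 42*y - 76.
Scan x_0 ∈ {−4, ..., 4}. For each x_0, f_y(x_0, y) is a polynomial in y; find its integer roots y ∈ {−4, ..., 4}, then test f_x and f at those candidates.
  x = -4: f_y(-4, y) = -6*y**2 + 50*y - 132; no integer root y with |y| ≤ 4.
  x = -3: f_y(-3, y) = -6*y**2 + 48*y - 115; no integer root y with |y| ≤ 4.
  x = -2: f_y(-2, y) = -6*y**2 + 46*y - 100; no integer root y with |y| ≤ 4.
  x = -1: f_y(-1, y) = -6*y**2 + 44*y - 87; no integer root y with |y| ≤ 4.
  x = 0: f_y(0, y) = -6*y**2 + 42*y - 76; no integer root y with |y| ≤ 4.
  x = 1: f_y(1, y) = -6*y**2 + 40*y - 67; no integer root y with |y| ≤ 4.
  x = 2: f_y(2, y) = -6*y**2 + 38*y - 60; vanishes at y ∈ {3}. (2, 3): f_x = 0, f = 0 — SINGULAR.
  x = 3: f_y(3, y) = -6*y**2 + 36*y - 55; no integer root y with |y| ≤ 4.
  x = 4: f_y(4, y) = -6*y**2 + 34*y - 52; no integer root y with |y| ≤ 4.
Only singular point on the grid: (2, 3).
Classify: substitute x = 2 + u, y = 3 + v and expand: f = -u**3 - u**2*v - u**2 - u*v**2 - 2*v**3 + v**2.
No constant or linear terms (consistent with a singular point). Quadratic part: -u**2 + v**2. Cubic part: -u**3 - u**2*v - u*v**2 - 2*v**3.
The quadratic part v**2 - u**2 = (v − u)(v + u) splits into two distinct linear factors, so there are two distinct tangent lines y − 3 = ±(x − 2) — this is a node (ordinary double point).
Classification: node.


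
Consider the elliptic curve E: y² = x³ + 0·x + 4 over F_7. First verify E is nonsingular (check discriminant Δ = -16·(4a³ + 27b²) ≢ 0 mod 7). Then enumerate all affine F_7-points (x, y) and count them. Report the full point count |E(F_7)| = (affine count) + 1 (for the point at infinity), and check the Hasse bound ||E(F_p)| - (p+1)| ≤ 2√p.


Affine points = {(0, 2), (0, 5)}; affine count = 2; |E(F_7)| = 3.

Discriminant check: Δ ∝ 4a³ + 27b² = 4·0³ + 27·4² = 4·0 + 27·16 ≡ 5 (mod 7). Nonzero ⇒ E is nonsingular.
For each x ∈ F_7, compute rhs = x³ + 0·x + 4 mod 7, then count y ∈ F_7 with y² ≡ rhs.
  x = 0: rhs = 4, matching y values: 2, 5 (2 points).
  x = 1: rhs = 5, matching y values: none (0 points).
  x = 2: rhs = 5, matching y values: none (0 points).
  x = 3: rhs = 3, matching y values: none (0 points).
  x = 4: rhs = 5, matching y values: none (0 points).
  x = 5: rhs = 3, matching y values: none (0 points).
  x = 6: rhs = 3, matching y values: none (0 points).
Total affine count: 2.
Full point count |E(F_7)| = 2 + 1 = 3.
Hasse bound: |3 − (7+1)| = |-5| = 5 ≤ 2√7 ≈ 5.2915 ✓.


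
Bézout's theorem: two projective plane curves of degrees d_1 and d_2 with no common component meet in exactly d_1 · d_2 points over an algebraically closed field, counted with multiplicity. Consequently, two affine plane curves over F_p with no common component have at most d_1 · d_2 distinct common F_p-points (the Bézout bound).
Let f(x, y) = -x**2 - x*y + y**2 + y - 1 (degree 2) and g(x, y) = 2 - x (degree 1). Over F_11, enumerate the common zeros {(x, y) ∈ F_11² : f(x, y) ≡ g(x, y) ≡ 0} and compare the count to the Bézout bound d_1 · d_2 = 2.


Common zeros: ∅; count = 0; Bézout bound = 2.

deg(f) = 2, deg(g) = 1, so Bézout bound = 2.
Scan x ∈ F_11. For each x, list the y ∈ F_11 with f(x, y) ≡ 0 and those with g(x, y) ≡ 0 (mod 11); the common zeros in that column are the intersection.
  x = 0: f ≡ 0 at y ∈ {3, 7}; g ≡ 0 at y ∈ ∅; common: ∅.
  x = 1: f ≡ 0 at y ∈ ∅; g ≡ 0 at y ∈ ∅; common: ∅.
  x = 2: f ≡ 0 at y ∈ ∅; g ≡ 0 at y ∈ {0, 1, 2, 3, 4, 5, 6, 7, 8, 9, 10}; common: ∅.
  x = 3: f ≡ 0 at y ∈ {1}; g ≡ 0 at y ∈ ∅; common: ∅.
  x = 4: f ≡ 0 at y ∈ {7}; g ≡ 0 at y ∈ ∅; common: ∅.
  x = 5: f ≡ 0 at y ∈ ∅; g ≡ 0 at y ∈ ∅; common: ∅.
  x = 6: f ≡ 0 at y ∈ ∅; g ≡ 0 at y ∈ ∅; common: ∅.
  x = 7: f ≡ 0 at y ∈ {1, 5}; g ≡ 0 at y ∈ ∅; common: ∅.
  x = 8: f ≡ 0 at y ∈ {3, 4}; g ≡ 0 at y ∈ ∅; common: ∅.
  x = 9: f ≡ 0 at y ∈ ∅; g ≡ 0 at y ∈ ∅; common: ∅.
  x = 10: f ≡ 0 at y ∈ {4, 5}; g ≡ 0 at y ∈ ∅; common: ∅.
Collecting: common zeros = ∅, so the count is 0.
Comparison with the Bézout bound: 0 ≤ 2 = deg(f)·deg(g), as expected for curves with no common component (the affine F_11-count falls short of the bound because intersections may lie at infinity, over extension fields, or carry multiplicity).


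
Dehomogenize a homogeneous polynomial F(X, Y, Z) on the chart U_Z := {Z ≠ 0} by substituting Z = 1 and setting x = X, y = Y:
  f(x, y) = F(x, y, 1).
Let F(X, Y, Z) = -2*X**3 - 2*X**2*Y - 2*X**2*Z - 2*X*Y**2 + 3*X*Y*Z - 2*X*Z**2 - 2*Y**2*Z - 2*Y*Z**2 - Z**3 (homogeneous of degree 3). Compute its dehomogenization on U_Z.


f(x, y) = -2*x**3 - 2*x**2*y - 2*x**2 - 2*x*y**2 + 3*x*y - 2*x - 2*y**2 - 2*y - 1

On U_Z we set Z = 1. Each monomial c·X^i·Y^j·Z^k in F becomes c·x^i·y^j·1^k = c·x^i·y^j.
Substituting Z = 1: F(X, Y, 1) = -2*x**3 - 2*x**2*y - 2*x**2 - 2*x*y**2 + 3*x*y - 2*x - 2*y**2 - 2*y - 1.
Note: deg(f) ≤ deg(F) = 3; strict inequality happens when F is divisible by Z (lost terms).


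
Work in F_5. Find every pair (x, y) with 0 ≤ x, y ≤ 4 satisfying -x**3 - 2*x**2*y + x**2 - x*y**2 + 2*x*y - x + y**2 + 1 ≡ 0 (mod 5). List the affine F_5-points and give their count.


Affine F_5-points: {(0, 2), (0, 3), (1, 0), (1, 1), (1, 2), (1, 3), (1, 4), (2, 0), (2, 1), (3, 0), (3, 4), (4, 3), (4, 4)}; count = 13.

For each of the 25 pairs (x, y) ∈ F_5², evaluate f(x, y) mod 5. Record the zeros.
  x = 0: [0↦1, 1↦2, 2↦0, 3↦0, 4↦2]  zeros at y ∈ {2, 3}
  x = 1: [0↦0, 1↦0, 2↦0, 3↦0, 4↦0]  zeros at y ∈ {0, 1, 2, 3, 4}
  x = 2: [0↦0, 1↦0, 2↦3, 3↦4, 4↦3]  zeros at y ∈ {0, 1}
  x = 3: [0↦0, 1↦1, 2↦3, 3↦1, 4↦0]  zeros at y ∈ {0, 4}
  x = 4: [0↦4, 1↦2, 2↦4, 3↦0, 4↦0]  zeros at y ∈ {3, 4}
Collecting zeros: affine points = {(0, 2), (0, 3), (1, 0), (1, 1), (1, 2), (1, 3), (1, 4), (2, 0), (2, 1), (3, 0), (3, 4), (4, 3), (4, 4)}.
Total count |C(F_5)_aff| = 13.


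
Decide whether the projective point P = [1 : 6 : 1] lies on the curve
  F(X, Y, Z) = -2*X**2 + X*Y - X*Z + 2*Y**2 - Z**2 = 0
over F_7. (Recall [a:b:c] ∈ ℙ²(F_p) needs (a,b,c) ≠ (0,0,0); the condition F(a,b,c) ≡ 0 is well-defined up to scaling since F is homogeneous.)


F(1,6,1) ≡ 4 (mod 7); P is NOT on the curve.

Evaluate F(1, 6, 1) term-by-term (mod 7).
  -2*X**2 ↦ -2·1·1·1 = -2
  X*Y ↦ 1·1·6·1 = 6
  -X*Z ↦ -1·1·1·1 = -1
  2*Y**2 ↦ 2·1·36·1 = 72
  -Z**2 ↦ -1·1·1·1 = -1
Sum: F(1, 6, 1) = (-2) + (6) + (-1) + (72) + (-1) = 74.
Reducing mod 7: 74 ≡ 4 (mod 7).
Since F(a, b, c) ≡ 4 ≠ 0 (mod 7), P does NOT lie on the curve.


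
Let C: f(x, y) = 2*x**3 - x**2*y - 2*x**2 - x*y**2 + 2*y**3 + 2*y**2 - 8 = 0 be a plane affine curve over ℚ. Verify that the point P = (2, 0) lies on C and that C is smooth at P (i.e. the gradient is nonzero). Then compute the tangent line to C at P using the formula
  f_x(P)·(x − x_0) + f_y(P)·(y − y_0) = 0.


Tangent line at P: 16*x - 4*y - 32 = 0.

Step 1: f(2, 0) = 0, so P lies on C.
Step 2: partial derivatives
  f_x(x, y) = 6*x**2 - 2*x*y - 4*x - y**2, f_y(x, y) = -x**2 - 2*x*y + 6*y**2 + 4*y.
  f_x(P) = 16, f_y(P) = -4 (gradient nonzero, so P is smooth).
Step 3: tangent line at P: 16·(x − 2) + -4·(y − 0) = 0.
Expanding: 16*x - 4*y - 32 = 0.


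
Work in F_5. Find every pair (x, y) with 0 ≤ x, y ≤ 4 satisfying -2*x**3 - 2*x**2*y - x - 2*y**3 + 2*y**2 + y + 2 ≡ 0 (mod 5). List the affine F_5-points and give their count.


Affine F_5-points: {(0, 4), (1, 3), (2, 4), (3, 0), (4, 0), (4, 2), (4, 4)}; count = 7.

For each of the 25 pairs (x, y) ∈ F_5², evaluate f(x, y) mod 5. Record the zeros.
  x = 0: [0↦2, 1↦3, 2↦1, 3↦4, 4↦0]  zeros at y ∈ {4}
  x = 1: [0↦4, 1↦3, 2↦4, 3↦0, 4↦4]  zeros at y ∈ {3}
  x = 2: [0↦4, 1↦2, 2↦2, 3↦2, 4↦0]  zeros at y ∈ {4}
  x = 3: [0↦0, 1↦3, 2↦3, 3↦3, 4↦1]  zeros at y ∈ {0}
  x = 4: [0↦0, 1↦4, 2↦0, 3↦1, 4↦0]  zeros at y ∈ {0, 2, 4}
Collecting zeros: affine points = {(0, 4), (1, 3), (2, 4), (3, 0), (4, 0), (4, 2), (4, 4)}.
Total count |C(F_5)_aff| = 7.


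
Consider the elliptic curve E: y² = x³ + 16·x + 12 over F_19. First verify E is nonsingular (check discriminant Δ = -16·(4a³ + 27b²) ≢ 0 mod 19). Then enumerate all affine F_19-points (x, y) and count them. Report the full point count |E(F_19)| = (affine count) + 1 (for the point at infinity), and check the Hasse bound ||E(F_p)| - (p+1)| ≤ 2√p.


Affine points = {(3, 7), (3, 12), (4, 8), (4, 11), (6, 1), (6, 18), (7, 7), (7, 12), (8, 5), (8, 14), (9, 7), (9, 12), (13, 2), (13, 17), (14, 4), (14, 15), (15, 6), (15, 13)}; affine count = 18; |E(F_19)| = 19.

Discriminant check: Δ ∝ 4a³ + 27b² = 4·16³ + 27·12² = 4·4096 + 27·144 ≡ 18 (mod 19). Nonzero ⇒ E is nonsingular.
For each x ∈ F_19, compute rhs = x³ + 16·x + 12 mod 19, then count y ∈ F_19 with y² ≡ rhs.
  x = 0: rhs = 12, matching y values: none (0 points).
  x = 1: rhs = 10, matching y values: none (0 points).
  x = 2: rhs = 14, matching y values: none (0 points).
  x = 3: rhs = 11, matching y values: 7, 12 (2 points).
  x = 4: rhs = 7, matching y values: 8, 11 (2 points).
  x = 5: rhs = 8, matching y values: none (0 points).
  x = 6: rhs = 1, matching y values: 1, 18 (2 points).
  x = 7: rhs = 11, matching y values: 7, 12 (2 points).
  x = 8: rhs = 6, matching y values: 5, 14 (2 points).
  x = 9: rhs = 11, matching y values: 7, 12 (2 points).
  x = 10: rhs = 13, matching y values: none (0 points).
  x = 11: rhs = 18, matching y values: none (0 points).
  x = 12: rhs = 13, matching y values: none (0 points).
  x = 13: rhs = 4, matching y values: 2, 17 (2 points).
  x = 14: rhs = 16, matching y values: 4, 15 (2 points).
  x = 15: rhs = 17, matching y values: 6, 13 (2 points).
  x = 16: rhs = 13, matching y values: none (0 points).
  x = 17: rhs = 10, matching y values: none (0 points).
  x = 18: rhs = 14, matching y values: none (0 points).
Total affine count: 18.
Full point count |E(F_19)| = 18 + 1 = 19.
Hasse bound: |19 − (19+1)| = |-1| = 1 ≤ 2√19 ≈ 8.7178 ✓.


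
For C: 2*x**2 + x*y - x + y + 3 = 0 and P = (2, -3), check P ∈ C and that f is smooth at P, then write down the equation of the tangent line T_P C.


Tangent line at P: 4*x + 3*y + 1 = 0.

Step 1: f(2, -3) = 0, so P lies on C.
Step 2: partial derivatives
  f_x(x, y) = 4*x + y - 1, f_y(x, y) = x + 1.
  f_x(P) = 4, f_y(P) = 3 (gradient nonzero, so P is smooth).
Step 3: tangent line at P: 4·(x − 2) + 3·(y − -3) = 0.
Expanding: 4*x + 3*y + 1 = 0.


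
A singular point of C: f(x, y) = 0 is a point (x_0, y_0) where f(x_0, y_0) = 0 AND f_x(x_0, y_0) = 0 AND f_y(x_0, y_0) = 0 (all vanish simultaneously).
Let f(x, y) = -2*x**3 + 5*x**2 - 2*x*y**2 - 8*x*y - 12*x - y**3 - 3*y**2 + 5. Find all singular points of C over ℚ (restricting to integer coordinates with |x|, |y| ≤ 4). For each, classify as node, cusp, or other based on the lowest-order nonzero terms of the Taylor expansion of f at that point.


Singular points: {(1, -2)}; classification: node.

Compute partial derivatives:
  f_x = -6*x**2 + 10*x - 2*y**2 - 8*y - 12.
  f_y = -4*x*y - 8*x - 3*y**2 - 6*y.
Scan x_0 ∈ {−4, ..., 4}. For each x_0, f_y(x_0, y) is a polynomial in y; find its integer roots y ∈ {−4, ..., 4}, then test f_x and f at those candidates.
  x = -4: f_y(-4, y) = -3*y**2 + 10*y + 32; vanishes at y ∈ {-2}. (-4, -2): f_x = -140 ≠ 0.
  x = -3: f_y(-3, y) = -3*y**2 + 6*y + 24; vanishes at y ∈ {-2, 4}. (-3, -2): f_x = -88 ≠ 0; (-3, 4): f_x = -160 ≠ 0.
  x = -2: f_y(-2, y) = -3*y**2 + 2*y + 16; vanishes at y ∈ {-2}. (-2, -2): f_x = -48 ≠ 0.
  x = -1: f_y(-1, y) = -3*y**2 - 2*y + 8; vanishes at y ∈ {-2}. (-1, -2): f_x = -20 ≠ 0.
  x = 0: f_y(0, y) = -3*y**2 - 6*y; vanishes at y ∈ {-2, 0}. (0, -2): f_x = -4 ≠ 0; (0, 0): f_x = -12 ≠ 0.
  x = 1: f_y(1, y) = -3*y**2 - 10*y - 8; vanishes at y ∈ {-2}. (1, -2): f_x = 0, f = 0 — SINGULAR.
  x = 2: f_y(2, y) = -3*y**2 - 14*y - 16; vanishes at y ∈ {-2}. (2, -2): f_x = -8 ≠ 0.
  x = 3: f_y(3, y) = -3*y**2 - 18*y - 24; vanishes at y ∈ {-4, -2}. (3, -4): f_x = -36 ≠ 0; (3, -2): f_x = -28 ≠ 0.
  x = 4: f_y(4, y) = -3*y**2 - 22*y - 32; vanishes at y ∈ {-2}. (4, -2): f_x = -60 ≠ 0.
Only singular point on the grid: (1, -2).
Classify: substitute x = 1 + u, y = -2 + v and expand: f = -2*u**3 - u**2 - 2*u*v**2 - v**3 + v**2.
No constant or linear terms (consistent with a singular point). Quadratic part: -u**2 + v**2. Cubic part: -2*u**3 - 2*u*v**2 - v**3.
The quadratic part v**2 - u**2 = (v − u)(v + u) splits into two distinct linear factors, so there are two distinct tangent lines y − -2 = ±(x − 1) — this is a node (ordinary double point).
Classification: node.


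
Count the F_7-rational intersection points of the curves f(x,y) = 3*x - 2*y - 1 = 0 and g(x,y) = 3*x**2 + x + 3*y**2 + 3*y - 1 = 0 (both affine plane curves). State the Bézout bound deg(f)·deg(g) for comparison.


Common zeros: {(0, 3), (6, 5)}; count = 2; Bézout bound = 2.

deg(f) = 1, deg(g) = 2, so Bézout bound = 2.
Scan x ∈ F_7. For each x, list the y ∈ F_7 with f(x, y) ≡ 0 and those with g(x, y) ≡ 0 (mod 7); the common zeros in that column are the intersection.
  x = 0: f ≡ 0 at y ∈ {3}; g ≡ 0 at y ∈ {3}; common: {3}.
  x = 1: f ≡ 0 at y ∈ {1}; g ≡ 0 at y ∈ {2, 4}; common: ∅.
  x = 2: f ≡ 0 at y ∈ {6}; g ≡ 0 at y ∈ {3}; common: ∅.
  x = 3: f ≡ 0 at y ∈ {4}; g ≡ 0 at y ∈ {1, 5}; common: ∅.
  x = 4: f ≡ 0 at y ∈ {2}; g ≡ 0 at y ∈ ∅; common: ∅.
  x = 5: f ≡ 0 at y ∈ {0}; g ≡ 0 at y ∈ ∅; common: ∅.
  x = 6: f ≡ 0 at y ∈ {5}; g ≡ 0 at y ∈ {1, 5}; common: {5}.
Collecting: common zeros = {(0, 3), (6, 5)}, so the count is 2.
Comparison with the Bézout bound: 2 ≤ 2 = deg(f)·deg(g), as expected for curves with no common component (the bound is attained).


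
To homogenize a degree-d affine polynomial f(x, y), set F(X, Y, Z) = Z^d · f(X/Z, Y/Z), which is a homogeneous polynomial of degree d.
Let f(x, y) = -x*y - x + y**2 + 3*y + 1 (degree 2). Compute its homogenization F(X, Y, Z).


F(X, Y, Z) = -X*Y - X*Z + Y**2 + 3*Y*Z + Z**2

deg(f) = 2.
Substitute x = X/Z, y = Y/Z into f, then multiply by Z^2.
  monomial -1·x^1·y^1 ↦ -1·X^1·Y^1·Z^0.
  monomial -1·x^1·y^0 ↦ -1·X^1·Y^0·Z^1.
  monomial 1·x^0·y^2 ↦ 1·X^0·Y^2·Z^0.
  monomial 3·x^0·y^1 ↦ 3·X^0·Y^1·Z^1.
  monomial 1·x^0·y^0 ↦ 1·X^0·Y^0·Z^2.
Collecting: F(X, Y, Z) = -X*Y - X*Z + Y**2 + 3*Y*Z + Z**2.


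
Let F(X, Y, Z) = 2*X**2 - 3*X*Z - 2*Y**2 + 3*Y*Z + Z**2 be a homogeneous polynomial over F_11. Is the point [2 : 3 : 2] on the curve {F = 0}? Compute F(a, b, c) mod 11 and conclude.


F(2,3,2) ≡ 0 (mod 11); P is on the curve.

Evaluate F(2, 3, 2) term-by-term (mod 11).
  2*X**2 ↦ 2·4·1·1 = 8
  -3*X*Z ↦ -3·2·1·2 = -12
  -2*Y**2 ↦ -2·1·9·1 = -18
  3*Y*Z ↦ 3·1·3·2 = 18
  Z**2 ↦ 1·1·1·4 = 4
Sum: F(2, 3, 2) = (8) + (-12) + (-18) + (18) + (4) = 0.
Reducing mod 11: 0 ≡ 0 (mod 11).
Since F(a, b, c) ≡ 0 (mod 11), P lies on the curve.


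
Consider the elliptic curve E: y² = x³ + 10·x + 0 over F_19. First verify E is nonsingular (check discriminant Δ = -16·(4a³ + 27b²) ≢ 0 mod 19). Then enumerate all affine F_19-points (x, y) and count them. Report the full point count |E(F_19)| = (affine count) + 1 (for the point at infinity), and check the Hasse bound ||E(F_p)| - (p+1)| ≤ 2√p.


Affine points = {(0, 0), (1, 7), (1, 12), (2, 3), (2, 16), (3, 0), (4, 3), (4, 16), (5, 2), (5, 17), (10, 6), (10, 13), (11, 4), (11, 15), (12, 9), (12, 10), (13, 3), (13, 16), (16, 0)}; affine count = 19; |E(F_19)| = 20.

Discriminant check: Δ ∝ 4a³ + 27b² = 4·10³ + 27·0² = 4·1000 + 27·0 ≡ 10 (mod 19). Nonzero ⇒ E is nonsingular.
For each x ∈ F_19, compute rhs = x³ + 10·x + 0 mod 19, then count y ∈ F_19 with y² ≡ rhs.
  x = 0: rhs = 0, matching y values: 0 (1 points).
  x = 1: rhs = 11, matching y values: 7, 12 (2 points).
  x = 2: rhs = 9, matching y values: 3, 16 (2 points).
  x = 3: rhs = 0, matching y values: 0 (1 points).
  x = 4: rhs = 9, matching y values: 3, 16 (2 points).
  x = 5: rhs = 4, matching y values: 2, 17 (2 points).
  x = 6: rhs = 10, matching y values: none (0 points).
  x = 7: rhs = 14, matching y values: none (0 points).
  x = 8: rhs = 3, matching y values: none (0 points).
  x = 9: rhs = 2, matching y values: none (0 points).
  x = 10: rhs = 17, matching y values: 6, 13 (2 points).
  x = 11: rhs = 16, matching y values: 4, 15 (2 points).
  x = 12: rhs = 5, matching y values: 9, 10 (2 points).
  x = 13: rhs = 9, matching y values: 3, 16 (2 points).
  x = 14: rhs = 15, matching y values: none (0 points).
  x = 15: rhs = 10, matching y values: none (0 points).
  x = 16: rhs = 0, matching y values: 0 (1 points).
  x = 17: rhs = 10, matching y values: none (0 points).
  x = 18: rhs = 8, matching y values: none (0 points).
Total affine count: 19.
Full point count |E(F_19)| = 19 + 1 = 20.
Hasse bound: |20 − (19+1)| = |0| = 0 ≤ 2√19 ≈ 8.7178 ✓.


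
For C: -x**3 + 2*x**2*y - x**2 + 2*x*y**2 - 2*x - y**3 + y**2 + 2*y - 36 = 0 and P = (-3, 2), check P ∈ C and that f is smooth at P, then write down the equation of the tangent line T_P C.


Tangent line at P: -39*x - 12*y - 93 = 0.

Step 1: f(-3, 2) = 0, so P lies on C.
Step 2: partial derivatives
  f_x(x, y) = -3*x**2 + 4*x*y - 2*x + 2*y**2 - 2, f_y(x, y) = 2*x**2 + 4*x*y - 3*y**2 + 2*y + 2.
  f_x(P) = -39, f_y(P) = -12 (gradient nonzero, so P is smooth).
Step 3: tangent line at P: -39·(x − -3) + -12·(y − 2) = 0.
Expanding: -39*x - 12*y - 93 = 0.


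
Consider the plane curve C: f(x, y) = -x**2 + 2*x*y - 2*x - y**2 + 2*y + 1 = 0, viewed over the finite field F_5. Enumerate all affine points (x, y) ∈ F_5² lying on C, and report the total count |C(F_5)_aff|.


Affine F_5-points: ∅; count = 0.

For each of the 25 pairs (x, y) ∈ F_5², evaluate f(x, y) mod 5. Record the zeros.
  x = 0: [0↦1, 1↦2, 2↦1, 3↦3, 4↦3]  zeros at y ∈ ∅
  x = 1: [0↦3, 1↦1, 2↦2, 3↦1, 4↦3]  zeros at y ∈ ∅
  x = 2: [0↦3, 1↦3, 2↦1, 3↦2, 4↦1]  zeros at y ∈ ∅
  x = 3: [0↦1, 1↦3, 2↦3, 3↦1, 4↦2]  zeros at y ∈ ∅
  x = 4: [0↦2, 1↦1, 2↦3, 3↦3, 4↦1]  zeros at y ∈ ∅
Collecting zeros: affine points = ∅.
Total count |C(F_5)_aff| = 0.


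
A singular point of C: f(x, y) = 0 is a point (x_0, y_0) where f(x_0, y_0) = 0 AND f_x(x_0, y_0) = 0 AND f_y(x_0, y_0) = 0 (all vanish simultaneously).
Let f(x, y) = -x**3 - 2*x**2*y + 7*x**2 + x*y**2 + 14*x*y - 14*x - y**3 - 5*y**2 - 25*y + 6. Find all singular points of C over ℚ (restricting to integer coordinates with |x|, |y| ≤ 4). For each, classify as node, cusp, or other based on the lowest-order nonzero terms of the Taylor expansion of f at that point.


Singular points: {(3, -1)}; classification: cusp.

Compute partial derivatives:
  f_x = -3*x**2 - 4*x*y + 14*x + y**2 + 14*y - 14.
  f_y = -2*x**2 + 2*x*y + 14*x - 3*y**2 - 10*y - 25.
Scan x_0 ∈ {−4, ..., 4}. For each x_0, f_y(x_0, y) is a polynomial in y; find its integer roots y ∈ {−4, ..., 4}, then test f_x and f at those candidates.
  x = -4: f_y(-4, y) = -3*y**2 - 18*y - 113; no integer root y with |y| ≤ 4.
  x = -3: f_y(-3, y) = -3*y**2 - 16*y - 85; no integer root y with |y| ≤ 4.
  x = -2: f_y(-2, y) = -3*y**2 - 14*y - 61; no integer root y with |y| ≤ 4.
  x = -1: f_y(-1, y) = -3*y**2 - 12*y - 41; no integer root y with |y| ≤ 4.
  x = 0: f_y(0, y) = -3*y**2 - 10*y - 25; no integer root y with |y| ≤ 4.
  x = 1: f_y(1, y) = -3*y**2 - 8*y - 13; no integer root y with |y| ≤ 4.
  x = 2: f_y(2, y) = -3*y**2 - 6*y - 5; no integer root y with |y| ≤ 4.
  x = 3: f_y(3, y) = -3*y**2 - 4*y - 1; vanishes at y ∈ {-1}. (3, -1): f_x = 0, f = 0 — SINGULAR.
  x = 4: f_y(4, y) = -3*y**2 - 2*y - 1; no integer root y with |y| ≤ 4.
Only singular point on the grid: (3, -1).
Classify: substitute x = 3 + u, y = -1 + v and expand: f = -u**3 - 2*u**2*v + u*v**2 - v**3 + v**2.
No constant or linear terms (consistent with a singular point). Quadratic part: v**2. Cubic part: -u**3 - 2*u**2*v + u*v**2 - v**3.
The quadratic part v**2 is a perfect square, so there is a single (double) tangent line v = 0, i.e. y = -1. Restricting the cubic part to that line (v = 0) leaves -u**3 ≠ 0, so f is not divisible by v and the branch is v² ≈ u**3 to lowest order — this is a cusp.
Classification: cusp.


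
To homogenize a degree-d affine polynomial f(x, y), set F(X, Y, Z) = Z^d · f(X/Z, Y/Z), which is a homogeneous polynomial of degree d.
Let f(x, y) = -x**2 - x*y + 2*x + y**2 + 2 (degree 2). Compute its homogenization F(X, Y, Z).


F(X, Y, Z) = -X**2 - X*Y + 2*X*Z + Y**2 + 2*Z**2

deg(f) = 2.
Substitute x = X/Z, y = Y/Z into f, then multiply by Z^2.
  monomial -1·x^2·y^0 ↦ -1·X^2·Y^0·Z^0.
  monomial -1·x^1·y^1 ↦ -1·X^1·Y^1·Z^0.
  monomial 2·x^1·y^0 ↦ 2·X^1·Y^0·Z^1.
  monomial 1·x^0·y^2 ↦ 1·X^0·Y^2·Z^0.
  monomial 2·x^0·y^0 ↦ 2·X^0·Y^0·Z^2.
Collecting: F(X, Y, Z) = -X**2 - X*Y + 2*X*Z + Y**2 + 2*Z**2.


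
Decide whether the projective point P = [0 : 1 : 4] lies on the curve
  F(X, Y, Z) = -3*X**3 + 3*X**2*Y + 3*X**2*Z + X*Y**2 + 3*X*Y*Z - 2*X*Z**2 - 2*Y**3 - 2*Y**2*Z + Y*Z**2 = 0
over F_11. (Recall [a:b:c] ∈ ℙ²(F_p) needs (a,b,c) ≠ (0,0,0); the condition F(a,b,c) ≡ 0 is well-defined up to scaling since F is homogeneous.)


F(0,1,4) ≡ 6 (mod 11); P is NOT on the curve.

Evaluate F(0, 1, 4) term-by-term (mod 11).
  -3*X**3 ↦ -3·0·1·1 = 0
  3*X**2*Y ↦ 3·0·1·1 = 0
  3*X**2*Z ↦ 3·0·1·4 = 0
  X*Y**2 ↦ 1·0·1·1 = 0
  3*X*Y*Z ↦ 3·0·1·4 = 0
  -2*X*Z**2 ↦ -2·0·1·16 = 0
  -2*Y**3 ↦ -2·1·1·1 = -2
  -2*Y**2*Z ↦ -2·1·1·4 = -8
  Y*Z**2 ↦ 1·1·1·16 = 16
Sum: F(0, 1, 4) = (0) + (0) + (0) + (0) + (0) + (0) + (-2) + (-8) + (16) = 6.
Reducing mod 11: 6 ≡ 6 (mod 11).
Since F(a, b, c) ≡ 6 ≠ 0 (mod 11), P does NOT lie on the curve.


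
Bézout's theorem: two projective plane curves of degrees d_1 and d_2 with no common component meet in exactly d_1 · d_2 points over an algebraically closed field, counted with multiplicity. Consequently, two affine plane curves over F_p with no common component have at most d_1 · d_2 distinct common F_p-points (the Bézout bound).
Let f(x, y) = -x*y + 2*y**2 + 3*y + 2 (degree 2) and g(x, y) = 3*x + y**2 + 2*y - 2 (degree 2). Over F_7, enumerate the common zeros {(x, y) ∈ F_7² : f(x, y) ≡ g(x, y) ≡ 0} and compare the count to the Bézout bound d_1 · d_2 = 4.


Common zeros: {(5, 3)}; count = 1; Bézout bound = 4.

deg(f) = 2, deg(g) = 2, so Bézout bound = 4.
Scan x ∈ F_7. For each x, list the y ∈ F_7 with f(x, y) ≡ 0 and those with g(x, y) ≡ 0 (mod 7); the common zeros in that column are the intersection.
  x = 0: f ≡ 0 at y ∈ {1}; g ≡ 0 at y ∈ ∅; common: ∅.
  x = 1: f ≡ 0 at y ∈ {2, 4}; g ≡ 0 at y ∈ {6}; common: ∅.
  x = 2: f ≡ 0 at y ∈ ∅; g ≡ 0 at y ∈ {1, 4}; common: ∅.
  x = 3: f ≡ 0 at y ∈ ∅; g ≡ 0 at y ∈ {0, 5}; common: ∅.
  x = 4: f ≡ 0 at y ∈ ∅; g ≡ 0 at y ∈ ∅; common: ∅.
  x = 5: f ≡ 0 at y ∈ {3, 5}; g ≡ 0 at y ∈ {2, 3}; common: {3}.
  x = 6: f ≡ 0 at y ∈ {6}; g ≡ 0 at y ∈ ∅; common: ∅.
Collecting: common zeros = {(5, 3)}, so the count is 1.
Comparison with the Bézout bound: 1 ≤ 4 = deg(f)·deg(g), as expected for curves with no common component (the affine F_7-count falls short of the bound because intersections may lie at infinity, over extension fields, or carry multiplicity).


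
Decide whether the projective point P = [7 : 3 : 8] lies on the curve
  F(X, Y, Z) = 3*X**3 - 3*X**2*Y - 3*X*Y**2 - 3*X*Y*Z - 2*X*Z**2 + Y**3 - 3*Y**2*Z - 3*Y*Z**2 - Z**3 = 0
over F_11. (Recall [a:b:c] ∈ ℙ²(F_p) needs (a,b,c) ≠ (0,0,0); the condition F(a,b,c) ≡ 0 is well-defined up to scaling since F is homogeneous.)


F(7,3,8) ≡ 10 (mod 11); P is NOT on the curve.

Evaluate F(7, 3, 8) term-by-term (mod 11).
  3*X**3 ↦ 3·343·1·1 = 1029
  -3*X**2*Y ↦ -3·49·3·1 = -441
  -3*X*Y**2 ↦ -3·7·9·1 = -189
  -3*X*Y*Z ↦ -3·7·3·8 = -504
  -2*X*Z**2 ↦ -2·7·1·64 = -896
  Y**3 ↦ 1·1·27·1 = 27
  -3*Y**2*Z ↦ -3·1·9·8 = -216
  -3*Y*Z**2 ↦ -3·1·3·64 = -576
  -Z**3 ↦ -1·1·1·512 = -512
Sum: F(7, 3, 8) = (1029) + (-441) + (-189) + (-504) + (-896) + (27) + (-216) + (-576) + (-512) = -2278.
Reducing mod 11: -2278 ≡ 10 (mod 11).
Since F(a, b, c) ≡ 10 ≠ 0 (mod 11), P does NOT lie on the curve.


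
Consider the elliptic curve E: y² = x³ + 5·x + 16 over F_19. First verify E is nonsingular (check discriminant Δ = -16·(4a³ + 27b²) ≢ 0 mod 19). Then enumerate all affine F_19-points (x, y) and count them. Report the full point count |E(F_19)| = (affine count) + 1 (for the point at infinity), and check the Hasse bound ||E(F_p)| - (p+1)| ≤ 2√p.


Affine points = {(0, 4), (0, 15), (3, 1), (3, 18), (4, 9), (4, 10), (8, 6), (8, 13), (9, 7), (9, 12), (13, 6), (13, 13), (17, 6), (17, 13)}; affine count = 14; |E(F_19)| = 15.

Discriminant check: Δ ∝ 4a³ + 27b² = 4·5³ + 27·16² = 4·125 + 27·256 ≡ 2 (mod 19). Nonzero ⇒ E is nonsingular.
For each x ∈ F_19, compute rhs = x³ + 5·x + 16 mod 19, then count y ∈ F_19 with y² ≡ rhs.
  x = 0: rhs = 16, matching y values: 4, 15 (2 points).
  x = 1: rhs = 3, matching y values: none (0 points).
  x = 2: rhs = 15, matching y values: none (0 points).
  x = 3: rhs = 1, matching y values: 1, 18 (2 points).
  x = 4: rhs = 5, matching y values: 9, 10 (2 points).
  x = 5: rhs = 14, matching y values: none (0 points).
  x = 6: rhs = 15, matching y values: none (0 points).
  x = 7: rhs = 14, matching y values: none (0 points).
  x = 8: rhs = 17, matching y values: 6, 13 (2 points).
  x = 9: rhs = 11, matching y values: 7, 12 (2 points).
  x = 10: rhs = 2, matching y values: none (0 points).
  x = 11: rhs = 15, matching y values: none (0 points).
  x = 12: rhs = 18, matching y values: none (0 points).
  x = 13: rhs = 17, matching y values: 6, 13 (2 points).
  x = 14: rhs = 18, matching y values: none (0 points).
  x = 15: rhs = 8, matching y values: none (0 points).
  x = 16: rhs = 12, matching y values: none (0 points).
  x = 17: rhs = 17, matching y values: 6, 13 (2 points).
  x = 18: rhs = 10, matching y values: none (0 points).
Total affine count: 14.
Full point count |E(F_19)| = 14 + 1 = 15.
Hasse bound: |15 − (19+1)| = |-5| = 5 ≤ 2√19 ≈ 8.7178 ✓.


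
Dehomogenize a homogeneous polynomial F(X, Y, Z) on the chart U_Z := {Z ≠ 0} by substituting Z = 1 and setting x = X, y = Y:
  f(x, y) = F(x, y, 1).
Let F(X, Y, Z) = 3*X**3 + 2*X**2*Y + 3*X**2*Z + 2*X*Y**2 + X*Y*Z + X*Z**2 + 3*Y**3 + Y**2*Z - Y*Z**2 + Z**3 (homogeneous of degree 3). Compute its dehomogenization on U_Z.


f(x, y) = 3*x**3 + 2*x**2*y + 3*x**2 + 2*x*y**2 + x*y + x + 3*y**3 + y**2 - y + 1

On U_Z we set Z = 1. Each monomial c·X^i·Y^j·Z^k in F becomes c·x^i·y^j·1^k = c·x^i·y^j.
Substituting Z = 1: F(X, Y, 1) = 3*x**3 + 2*x**2*y + 3*x**2 + 2*x*y**2 + x*y + x + 3*y**3 + y**2 - y + 1.
Note: deg(f) ≤ deg(F) = 3; strict inequality happens when F is divisible by Z (lost terms).


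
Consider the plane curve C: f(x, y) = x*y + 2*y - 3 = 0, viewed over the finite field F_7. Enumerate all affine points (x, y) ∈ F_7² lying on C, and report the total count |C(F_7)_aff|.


Affine F_7-points: {(0, 5), (1, 1), (2, 6), (3, 2), (4, 4), (6, 3)}; count = 6.

For each of the 49 pairs (x, y) ∈ F_7², evaluate f(x, y) mod 7. Record the zeros.
  x = 0: [0↦4, 1↦6, 2↦1, 3↦3, 4↦5, 5↦0, 6↦2]  zeros at y ∈ {5}
  x = 1: [0↦4, 1↦0, 2↦3, 3↦6, 4↦2, 5↦5, 6↦1]  zeros at y ∈ {1}
  x = 2: [0↦4, 1↦1, 2↦5, 3↦2, 4↦6, 5↦3, 6↦0]  zeros at y ∈ {6}
  x = 3: [0↦4, 1↦2, 2↦0, 3↦5, 4↦3, 5↦1, 6↦6]  zeros at y ∈ {2}
  x = 4: [0↦4, 1↦3, 2↦2, 3↦1, 4↦0, 5↦6, 6↦5]  zeros at y ∈ {4}
  x = 5: [0↦4, 1↦4, 2↦4, 3↦4, 4↦4, 5↦4, 6↦4]  zeros at y ∈ ∅
  x = 6: [0↦4, 1↦5, 2↦6, 3↦0, 4↦1, 5↦2, 6↦3]  zeros at y ∈ {3}
Collecting zeros: affine points = {(0, 5), (1, 1), (2, 6), (3, 2), (4, 4), (6, 3)}.
Total count |C(F_7)_aff| = 6.


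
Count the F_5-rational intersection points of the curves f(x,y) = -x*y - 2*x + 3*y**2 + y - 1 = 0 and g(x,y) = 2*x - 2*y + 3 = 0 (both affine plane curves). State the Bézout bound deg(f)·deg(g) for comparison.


Common zeros: ∅; count = 0; Bézout bound = 2.

deg(f) = 2, deg(g) = 1, so Bézout bound = 2.
Scan x ∈ F_5. For each x, list the y ∈ F_5 with f(x, y) ≡ 0 and those with g(x, y) ≡ 0 (mod 5); the common zeros in that column are the intersection.
  x = 0: f ≡ 0 at y ∈ ∅; g ≡ 0 at y ∈ {4}; common: ∅.
  x = 1: f ≡ 0 at y ∈ {1, 4}; g ≡ 0 at y ∈ {0}; common: ∅.
  x = 2: f ≡ 0 at y ∈ {0, 2}; g ≡ 0 at y ∈ {1}; common: ∅.
  x = 3: f ≡ 0 at y ∈ ∅; g ≡ 0 at y ∈ {2}; common: ∅.
  x = 4: f ≡ 0 at y ∈ ∅; g ≡ 0 at y ∈ {3}; common: ∅.
Collecting: common zeros = ∅, so the count is 0.
Comparison with the Bézout bound: 0 ≤ 2 = deg(f)·deg(g), as expected for curves with no common component (the affine F_5-count falls short of the bound because intersections may lie at infinity, over extension fields, or carry multiplicity).


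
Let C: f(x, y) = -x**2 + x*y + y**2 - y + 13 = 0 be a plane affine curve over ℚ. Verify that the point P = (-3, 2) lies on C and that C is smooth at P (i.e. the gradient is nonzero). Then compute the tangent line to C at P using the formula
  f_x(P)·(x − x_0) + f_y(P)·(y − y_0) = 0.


Tangent line at P: 8*x + 24 = 0.

Step 1: f(-3, 2) = 0, so P lies on C.
Step 2: partial derivatives
  f_x(x, y) = -2*x + y, f_y(x, y) = x + 2*y - 1.
  f_x(P) = 8, f_y(P) = 0 (gradient nonzero, so P is smooth).
Step 3: tangent line at P: 8·(x − -3) + 0·(y − 2) = 0.
Expanding: 8*x + 24 = 0.


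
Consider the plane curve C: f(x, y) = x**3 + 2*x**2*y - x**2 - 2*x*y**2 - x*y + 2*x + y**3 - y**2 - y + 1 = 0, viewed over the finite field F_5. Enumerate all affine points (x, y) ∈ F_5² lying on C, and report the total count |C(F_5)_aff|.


Affine F_5-points: {(0, 1), (0, 4), (2, 1), (3, 0), (4, 4)}; count = 5.

For each of the 25 pairs (x, y) ∈ F_5², evaluate f(x, y) mod 5. Record the zeros.
  x = 0: [0↦1, 1↦0, 2↦3, 3↦1, 4↦0]  zeros at y ∈ {1, 4}
  x = 1: [0↦3, 1↦1, 2↦4, 3↦3, 4↦4]  zeros at y ∈ ∅
  x = 2: [0↦4, 1↦0, 2↦2, 3↦1, 4↦3]  zeros at y ∈ {1}
  x = 3: [0↦0, 1↦3, 2↦3, 3↦1, 4↦3]  zeros at y ∈ {0}
  x = 4: [0↦2, 1↦1, 2↦3, 3↦4, 4↦0]  zeros at y ∈ {4}
Collecting zeros: affine points = {(0, 1), (0, 4), (2, 1), (3, 0), (4, 4)}.
Total count |C(F_5)_aff| = 5.


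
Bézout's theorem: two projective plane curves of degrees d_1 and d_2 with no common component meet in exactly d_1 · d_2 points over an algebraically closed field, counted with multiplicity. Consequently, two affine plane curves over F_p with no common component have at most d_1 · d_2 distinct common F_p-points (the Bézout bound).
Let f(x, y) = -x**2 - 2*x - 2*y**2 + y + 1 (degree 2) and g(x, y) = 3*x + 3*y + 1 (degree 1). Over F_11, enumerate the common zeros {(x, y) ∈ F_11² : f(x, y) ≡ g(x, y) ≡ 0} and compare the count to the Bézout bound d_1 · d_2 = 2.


Common zeros: ∅; count = 0; Bézout bound = 2.

deg(f) = 2, deg(g) = 1, so Bézout bound = 2.
Scan x ∈ F_11. For each x, list the y ∈ F_11 with f(x, y) ≡ 0 and those with g(x, y) ≡ 0 (mod 11); the common zeros in that column are the intersection.
  x = 0: f ≡ 0 at y ∈ {1, 5}; g ≡ 0 at y ∈ {7}; common: ∅.
  x = 1: f ≡ 0 at y ∈ ∅; g ≡ 0 at y ∈ {6}; common: ∅.
  x = 2: f ≡ 0 at y ∈ {3}; g ≡ 0 at y ∈ {5}; common: ∅.
  x = 3: f ≡ 0 at y ∈ ∅; g ≡ 0 at y ∈ {4}; common: ∅.
  x = 4: f ≡ 0 at y ∈ {8, 9}; g ≡ 0 at y ∈ {3}; common: ∅.
  x = 5: f ≡ 0 at y ∈ {8, 9}; g ≡ 0 at y ∈ {2}; common: ∅.
  x = 6: f ≡ 0 at y ∈ ∅; g ≡ 0 at y ∈ {1}; common: ∅.
  x = 7: f ≡ 0 at y ∈ {3}; g ≡ 0 at y ∈ {0}; common: ∅.
  x = 8: f ≡ 0 at y ∈ ∅; g ≡ 0 at y ∈ {10}; common: ∅.
  x = 9: f ≡ 0 at y ∈ {1, 5}; g ≡ 0 at y ∈ {9}; common: ∅.
  x = 10: f ≡ 0 at y ∈ ∅; g ≡ 0 at y ∈ {8}; common: ∅.
Collecting: common zeros = ∅, so the count is 0.
Comparison with the Bézout bound: 0 ≤ 2 = deg(f)·deg(g), as expected for curves with no common component (the affine F_11-count falls short of the bound because intersections may lie at infinity, over extension fields, or carry multiplicity).


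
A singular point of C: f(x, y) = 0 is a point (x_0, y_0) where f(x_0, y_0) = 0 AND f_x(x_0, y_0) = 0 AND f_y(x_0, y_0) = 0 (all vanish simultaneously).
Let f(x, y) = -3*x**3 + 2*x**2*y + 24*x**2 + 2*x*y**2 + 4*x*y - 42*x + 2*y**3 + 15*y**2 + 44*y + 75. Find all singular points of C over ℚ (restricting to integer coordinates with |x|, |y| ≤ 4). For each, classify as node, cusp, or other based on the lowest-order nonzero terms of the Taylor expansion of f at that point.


Singular points: {(2, -3)}; classification: cusp.

Compute partial derivatives:
  f_x = -9*x**2 + 4*x*y + 48*x + 2*y**2 + 4*y - 42.
  f_y = 2*x**2 + 4*x*y + 4*x + 6*y**2 + 30*y + 44.
Scan x_0 ∈ {−4, ..., 4}. For each x_0, f_y(x_0, y) is a polynomial in y; find its integer roots y ∈ {−4, ..., 4}, then test f_x and f at those candidates.
  x = -4: f_y(-4, y) = 6*y**2 + 14*y + 60; no integer root y with |y| ≤ 4.
  x = -3: f_y(-3, y) = 6*y**2 + 18*y + 50; no integer root y with |y| ≤ 4.
  x = -2: f_y(-2, y) = 6*y**2 + 22*y + 44; no integer root y with |y| ≤ 4.
  x = -1: f_y(-1, y) = 6*y**2 + 26*y + 42; no integer root y with |y| ≤ 4.
  x = 0: f_y(0, y) = 6*y**2 + 30*y + 44; no integer root y with |y| ≤ 4.
  x = 1: f_y(1, y) = 6*y**2 + 34*y + 50; no integer root y with |y| ≤ 4.
  x = 2: f_y(2, y) = 6*y**2 + 38*y + 60; vanishes at y ∈ {-3}. (2, -3): f_x = 0, f = 0 — SINGULAR.
  x = 3: f_y(3, y) = 6*y**2 + 42*y + 74; no integer root y with |y| ≤ 4.
  x = 4: f_y(4, y) = 6*y**2 + 46*y + 92; no integer root y with |y| ≤ 4.
Only singular point on the grid: (2, -3).
Classify: substitute x = 2 + u, y = -3 + v and expand: f = -3*u**3 + 2*u**2*v + 2*u*v**2 + 2*v**3 + v**2.
No constant or linear terms (consistent with a singular point). Quadratic part: v**2. Cubic part: -3*u**3 + 2*u**2*v + 2*u*v**2 + 2*v**3.
The quadratic part v**2 is a perfect square, so there is a single (double) tangent line v = 0, i.e. y = -3. Restricting the cubic part to that line (v = 0) leaves -3*u**3 ≠ 0, so f is not divisible by v and the branch is v² ≈ 3*u**3 to lowest order — this is a cusp.
Classification: cusp.


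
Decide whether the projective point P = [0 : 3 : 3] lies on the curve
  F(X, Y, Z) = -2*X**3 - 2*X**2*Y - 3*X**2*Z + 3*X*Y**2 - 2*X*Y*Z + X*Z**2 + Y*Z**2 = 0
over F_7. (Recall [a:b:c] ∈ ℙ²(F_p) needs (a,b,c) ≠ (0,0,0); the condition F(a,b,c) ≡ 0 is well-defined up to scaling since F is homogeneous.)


F(0,3,3) ≡ 6 (mod 7); P is NOT on the curve.

Evaluate F(0, 3, 3) term-by-term (mod 7).
  -2*X**3 ↦ -2·0·1·1 = 0
  -2*X**2*Y ↦ -2·0·3·1 = 0
  -3*X**2*Z ↦ -3·0·1·3 = 0
  3*X*Y**2 ↦ 3·0·9·1 = 0
  -2*X*Y*Z ↦ -2·0·3·3 = 0
  X*Z**2 ↦ 1·0·1·9 = 0
  Y*Z**2 ↦ 1·1·3·9 = 27
Sum: F(0, 3, 3) = (0) + (0) + (0) + (0) + (0) + (0) + (27) = 27.
Reducing mod 7: 27 ≡ 6 (mod 7).
Since F(a, b, c) ≡ 6 ≠ 0 (mod 7), P does NOT lie on the curve.


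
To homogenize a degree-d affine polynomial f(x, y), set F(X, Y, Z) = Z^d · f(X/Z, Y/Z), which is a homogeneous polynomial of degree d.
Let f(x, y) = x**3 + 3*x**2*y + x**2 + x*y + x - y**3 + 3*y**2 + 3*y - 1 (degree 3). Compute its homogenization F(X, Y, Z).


F(X, Y, Z) = X**3 + 3*X**2*Y + X**2*Z + X*Y*Z + X*Z**2 - Y**3 + 3*Y**2*Z + 3*Y*Z**2 - Z**3

deg(f) = 3.
Substitute x = X/Z, y = Y/Z into f, then multiply by Z^3.
  monomial 1·x^3·y^0 ↦ 1·X^3·Y^0·Z^0.
  monomial 3·x^2·y^1 ↦ 3·X^2·Y^1·Z^0.
  monomial 1·x^2·y^0 ↦ 1·X^2·Y^0·Z^1.
  monomial 1·x^1·y^1 ↦ 1·X^1·Y^1·Z^1.
  monomial 1·x^1·y^0 ↦ 1·X^1·Y^0·Z^2.
  monomial -1·x^0·y^3 ↦ -1·X^0·Y^3·Z^0.
  monomial 3·x^0·y^2 ↦ 3·X^0·Y^2·Z^1.
  monomial 3·x^0·y^1 ↦ 3·X^0·Y^1·Z^2.
  monomial -1·x^0·y^0 ↦ -1·X^0·Y^0·Z^3.
Collecting: F(X, Y, Z) = X**3 + 3*X**2*Y + X**2*Z + X*Y*Z + X*Z**2 - Y**3 + 3*Y**2*Z + 3*Y*Z**2 - Z**3.


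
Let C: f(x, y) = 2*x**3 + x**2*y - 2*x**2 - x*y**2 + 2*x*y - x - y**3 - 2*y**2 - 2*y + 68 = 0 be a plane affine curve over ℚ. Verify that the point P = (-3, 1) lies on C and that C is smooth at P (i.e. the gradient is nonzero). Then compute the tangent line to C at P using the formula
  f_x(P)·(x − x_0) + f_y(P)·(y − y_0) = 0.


Tangent line at P: 60*x + 180 = 0.

Step 1: f(-3, 1) = 0, so P lies on C.
Step 2: partial derivatives
  f_x(x, y) = 6*x**2 + 2*x*y - 4*x - y**2 + 2*y - 1, f_y(x, y) = x**2 - 2*x*y + 2*x - 3*y**2 - 4*y - 2.
  f_x(P) = 60, f_y(P) = 0 (gradient nonzero, so P is smooth).
Step 3: tangent line at P: 60·(x − -3) + 0·(y − 1) = 0.
Expanding: 60*x + 180 = 0.


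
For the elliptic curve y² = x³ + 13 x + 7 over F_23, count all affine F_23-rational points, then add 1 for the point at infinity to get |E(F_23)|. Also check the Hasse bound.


Affine points = {(2, 8), (2, 15), (3, 2), (3, 21), (4, 10), (4, 13), (5, 6), (5, 17), (6, 5), (6, 18), (7, 2), (7, 21), (8, 5), (8, 18), (9, 5), (9, 18), (11, 3), (11, 20), (13, 2), (13, 21), (14, 9), (14, 14), (15, 9), (15, 14), (17, 9), (17, 14), (18, 1), (18, 22), (19, 11), (19, 12), (22, 4), (22, 19)}; affine count = 32; |E(F_23)| = 33.

Discriminant check: Δ ∝ 4a³ + 27b² = 4·13³ + 27·7² = 4·2197 + 27·49 ≡ 14 (mod 23). Nonzero ⇒ E is nonsingular.
For each x ∈ F_23, compute rhs = x³ + 13·x + 7 mod 23, then count y ∈ F_23 with y² ≡ rhs.
  x = 0: rhs = 7, matching y values: none (0 points).
  x = 1: rhs = 21, matching y values: none (0 points).
  x = 2: rhs = 18, matching y values: 8, 15 (2 points).
  x = 3: rhs = 4, matching y values: 2, 21 (2 points).
  x = 4: rhs = 8, matching y values: 10, 13 (2 points).
  x = 5: rhs = 13, matching y values: 6, 17 (2 points).
  x = 6: rhs = 2, matching y values: 5, 18 (2 points).
  x = 7: rhs = 4, matching y values: 2, 21 (2 points).
  x = 8: rhs = 2, matching y values: 5, 18 (2 points).
  x = 9: rhs = 2, matching y values: 5, 18 (2 points).
  x = 10: rhs = 10, matching y values: none (0 points).
  x = 11: rhs = 9, matching y values: 3, 20 (2 points).
  x = 12: rhs = 5, matching y values: none (0 points).
  x = 13: rhs = 4, matching y values: 2, 21 (2 points).
  x = 14: rhs = 12, matching y values: 9, 14 (2 points).
  x = 15: rhs = 12, matching y values: 9, 14 (2 points).
  x = 16: rhs = 10, matching y values: none (0 points).
  x = 17: rhs = 12, matching y values: 9, 14 (2 points).
  x = 18: rhs = 1, matching y values: 1, 22 (2 points).
  x = 19: rhs = 6, matching y values: 11, 12 (2 points).
  x = 20: rhs = 10, matching y values: none (0 points).
  x = 21: rhs = 19, matching y values: none (0 points).
  x = 22: rhs = 16, matching y values: 4, 19 (2 points).
Total affine count: 32.
Full point count |E(F_23)| = 32 + 1 = 33.
Hasse bound: |33 − (23+1)| = |9| = 9 ≤ 2√23 ≈ 9.5917 ✓.


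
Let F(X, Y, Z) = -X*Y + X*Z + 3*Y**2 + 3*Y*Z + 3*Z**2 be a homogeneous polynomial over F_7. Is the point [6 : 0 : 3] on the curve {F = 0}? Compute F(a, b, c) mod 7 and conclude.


F(6,0,3) ≡ 3 (mod 7); P is NOT on the curve.

Evaluate F(6, 0, 3) term-by-term (mod 7).
  -X*Y ↦ -1·6·0·1 = 0
  X*Z ↦ 1·6·1·3 = 18
  3*Y**2 ↦ 3·1·0·1 = 0
  3*Y*Z ↦ 3·1·0·3 = 0
  3*Z**2 ↦ 3·1·1·9 = 27
Sum: F(6, 0, 3) = (0) + (18) + (0) + (0) + (27) = 45.
Reducing mod 7: 45 ≡ 3 (mod 7).
Since F(a, b, c) ≡ 3 ≠ 0 (mod 7), P does NOT lie on the curve.
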